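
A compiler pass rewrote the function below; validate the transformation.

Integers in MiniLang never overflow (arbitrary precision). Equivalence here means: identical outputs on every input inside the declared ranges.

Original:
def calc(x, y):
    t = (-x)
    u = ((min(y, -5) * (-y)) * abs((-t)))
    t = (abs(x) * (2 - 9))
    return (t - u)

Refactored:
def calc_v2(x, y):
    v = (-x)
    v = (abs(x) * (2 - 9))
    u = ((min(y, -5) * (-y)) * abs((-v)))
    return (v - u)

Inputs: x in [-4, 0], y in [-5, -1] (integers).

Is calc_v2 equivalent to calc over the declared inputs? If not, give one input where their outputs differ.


There is a counterexample at x=-4, y=-5: 72 on one side, 672 on the other.
calc: t=4, then u=-100, then t=-28, then returns 72
calc_v2: v=4, then v=-28, then u=-700, then returns 672
verdict: not equivalent; witness: x=-4, y=-5


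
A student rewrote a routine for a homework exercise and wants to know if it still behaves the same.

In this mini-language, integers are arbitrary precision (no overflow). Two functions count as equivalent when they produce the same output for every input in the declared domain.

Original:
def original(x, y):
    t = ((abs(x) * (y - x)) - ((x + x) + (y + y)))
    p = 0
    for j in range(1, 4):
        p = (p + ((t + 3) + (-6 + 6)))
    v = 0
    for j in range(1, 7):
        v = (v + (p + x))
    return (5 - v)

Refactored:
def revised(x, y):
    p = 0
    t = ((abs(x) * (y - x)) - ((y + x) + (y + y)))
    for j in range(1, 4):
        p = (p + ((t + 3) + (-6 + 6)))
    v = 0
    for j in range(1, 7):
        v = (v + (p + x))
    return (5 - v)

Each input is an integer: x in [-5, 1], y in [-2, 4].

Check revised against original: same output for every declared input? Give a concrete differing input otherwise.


Try x=-5, y=-2.
original: t=29, then p=0, then (j=1), then p=32, then (j=2), then p=64, then (j=3), then p=96, then v=0, then (j=1), then v=91, then (j=2), then v=182, then (j=3), then v=273, then (j=4), then v=364, then (j=5), then v=455, then (j=6), then v=546, then returns -541
revised: p=0, then t=26, then (j=1), then p=29, then (j=2), then p=58, then (j=3), then p=87, then v=0, then (j=1), then v=82, then (j=2), then v=164, then (j=3), then v=246, then (j=4), then v=328, then (j=5), then v=410, then (j=6), then v=492, then returns -487
-541 != -487, so the rewrite changes behavior.
verdict: not equivalent; witness: x=-5, y=-2


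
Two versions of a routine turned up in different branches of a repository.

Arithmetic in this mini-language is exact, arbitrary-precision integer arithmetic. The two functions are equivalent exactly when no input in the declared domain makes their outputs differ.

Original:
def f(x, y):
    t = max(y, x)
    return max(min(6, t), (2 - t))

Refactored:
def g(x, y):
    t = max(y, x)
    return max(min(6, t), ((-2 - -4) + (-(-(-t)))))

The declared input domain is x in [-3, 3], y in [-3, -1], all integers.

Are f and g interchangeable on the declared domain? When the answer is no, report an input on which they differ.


The two versions differ — the changes include arithmetic usage differs, constant usage differs.
As a probe, take x=-3, y=-1: f runs t = -1; return 3; g runs t = -1; return 3; both end at 3.
An exhaustive pass over the 21 declared inputs shows identical outputs.
verdict: equivalent


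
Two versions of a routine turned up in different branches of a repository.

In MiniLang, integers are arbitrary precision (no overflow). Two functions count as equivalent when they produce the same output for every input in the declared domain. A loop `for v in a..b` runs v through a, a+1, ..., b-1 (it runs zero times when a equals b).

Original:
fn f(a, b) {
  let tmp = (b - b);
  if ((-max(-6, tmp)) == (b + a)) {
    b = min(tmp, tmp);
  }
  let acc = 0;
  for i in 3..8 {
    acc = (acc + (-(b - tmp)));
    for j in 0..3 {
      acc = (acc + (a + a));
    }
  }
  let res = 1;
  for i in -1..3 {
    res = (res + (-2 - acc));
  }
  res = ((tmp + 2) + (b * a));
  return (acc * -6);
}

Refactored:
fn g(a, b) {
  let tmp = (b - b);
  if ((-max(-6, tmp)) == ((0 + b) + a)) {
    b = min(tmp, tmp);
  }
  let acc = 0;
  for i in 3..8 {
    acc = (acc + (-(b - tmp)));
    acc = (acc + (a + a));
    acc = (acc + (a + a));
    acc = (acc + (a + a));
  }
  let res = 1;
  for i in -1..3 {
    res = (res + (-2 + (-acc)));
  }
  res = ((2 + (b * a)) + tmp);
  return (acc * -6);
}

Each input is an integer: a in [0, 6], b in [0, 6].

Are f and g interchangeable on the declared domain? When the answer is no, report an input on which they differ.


Reading the diff, among the changes: statement counts differ; arithmetic usage differs; constant usage differs; loop structure differs; local variable names differ.
As a probe, take a=3, b=2: f runs tmp=0, then ((-max(-6, tmp)) == (b + a)) is false, then acc=0, then (i=3), then acc=-2, then (j=0), then acc=4, then (j=1), then acc=10, then (j=2), then acc=16, then (i=4), then acc=14, then (j=0), then acc=20, then (j=1), then acc=26, then (j=2), then acc=32, then (i=5), then acc=30, then (j=0), then acc=36, then (j=1), then acc=42, then (j=2), then acc=48, then (i=6), then acc=46, then (j=0), then acc=52, then (j=1), then acc=58, then (j=2), then acc=64, then (i=7), then acc=62, then (j=0), then acc=68, then (j=1), then acc=74, then (j=2), then acc=80, then res=1, then (i=-1), then res=-81, then (i=0), then res=-163, then (i=1), then res=-245, then (i=2), then res=-327, then res=8, then returns -480; g runs tmp=0, then ((-max(-6, tmp)) == ((0 + b) + a)) is false, then acc=0, then (i=3), then acc=-2, then acc=4, then acc=10, then acc=16, then (i=4), then acc=14, then acc=20, then acc=26, then acc=32, then (i=5), then acc=30, then acc=36, then acc=42, then acc=48, then (i=6), then acc=46, then acc=52, then acc=58, then acc=64, then (i=7), then acc=62, then acc=68, then acc=74, then acc=80, then res=1, then (i=-1), then res=-81, then (i=0), then res=-163, then (i=1), then res=-245, then (i=2), then res=-327, then res=8, then returns -480; both end at -480.
Checked all 49 inputs in the declared domain: the outputs agree on every one.
verdict: equivalent


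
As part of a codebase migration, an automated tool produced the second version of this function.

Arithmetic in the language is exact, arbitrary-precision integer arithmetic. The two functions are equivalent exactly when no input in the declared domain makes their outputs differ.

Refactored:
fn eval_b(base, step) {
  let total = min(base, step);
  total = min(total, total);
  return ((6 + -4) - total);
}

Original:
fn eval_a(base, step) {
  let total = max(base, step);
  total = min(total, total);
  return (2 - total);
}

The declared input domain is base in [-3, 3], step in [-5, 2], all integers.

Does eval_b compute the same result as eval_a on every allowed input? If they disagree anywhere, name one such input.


There is a counterexample at base=-3, step=-5: 5 on one side, 7 on the other.
eval_a: total=-3, then total=-3, then returns 5
eval_b: total=-5, then total=-5, then returns 7
verdict: not equivalent; witness: base=-3, step=-5


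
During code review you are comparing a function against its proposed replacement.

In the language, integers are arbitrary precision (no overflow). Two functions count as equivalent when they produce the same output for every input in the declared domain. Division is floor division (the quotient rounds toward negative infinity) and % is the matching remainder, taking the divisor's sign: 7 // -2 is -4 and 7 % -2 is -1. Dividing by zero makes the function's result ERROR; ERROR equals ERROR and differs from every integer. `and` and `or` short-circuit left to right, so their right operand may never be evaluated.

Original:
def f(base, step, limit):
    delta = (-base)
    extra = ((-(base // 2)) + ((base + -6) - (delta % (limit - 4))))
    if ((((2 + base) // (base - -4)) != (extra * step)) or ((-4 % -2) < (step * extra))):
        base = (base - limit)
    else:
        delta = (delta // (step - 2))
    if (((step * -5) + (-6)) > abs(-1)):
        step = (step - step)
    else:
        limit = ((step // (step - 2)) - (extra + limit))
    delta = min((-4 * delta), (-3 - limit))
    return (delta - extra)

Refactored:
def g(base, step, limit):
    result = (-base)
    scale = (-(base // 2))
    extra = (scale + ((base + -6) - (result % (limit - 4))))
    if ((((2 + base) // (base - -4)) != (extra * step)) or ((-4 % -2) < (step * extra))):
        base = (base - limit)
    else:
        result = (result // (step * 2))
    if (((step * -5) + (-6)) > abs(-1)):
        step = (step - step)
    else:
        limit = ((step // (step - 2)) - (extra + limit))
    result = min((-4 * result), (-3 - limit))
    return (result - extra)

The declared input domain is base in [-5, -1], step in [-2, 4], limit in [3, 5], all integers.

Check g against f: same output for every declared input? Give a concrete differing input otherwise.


Try base=-2, step=0, limit=3.
f: delta := 2 | extra := -7 | ((((2 + base) // (base - -4)) != (extra * step)) or ((-4 % -2) < (step * extra))): false | delta := -1 | (((step * -5) + (-6)) > abs(-1)): false | limit := 4 | delta := -7 | result 0
g: result := 2 | scale := 1 | extra := -7 | ((((2 + base) // (base - -4)) != (extra * step)) or ((-4 % -2) < (step * extra))): false | divide-by-zero, output ERROR
0 and ERROR differ, so these are not the same function on this domain.
verdict: not equivalent; witness: base=-2, step=0, limit=3


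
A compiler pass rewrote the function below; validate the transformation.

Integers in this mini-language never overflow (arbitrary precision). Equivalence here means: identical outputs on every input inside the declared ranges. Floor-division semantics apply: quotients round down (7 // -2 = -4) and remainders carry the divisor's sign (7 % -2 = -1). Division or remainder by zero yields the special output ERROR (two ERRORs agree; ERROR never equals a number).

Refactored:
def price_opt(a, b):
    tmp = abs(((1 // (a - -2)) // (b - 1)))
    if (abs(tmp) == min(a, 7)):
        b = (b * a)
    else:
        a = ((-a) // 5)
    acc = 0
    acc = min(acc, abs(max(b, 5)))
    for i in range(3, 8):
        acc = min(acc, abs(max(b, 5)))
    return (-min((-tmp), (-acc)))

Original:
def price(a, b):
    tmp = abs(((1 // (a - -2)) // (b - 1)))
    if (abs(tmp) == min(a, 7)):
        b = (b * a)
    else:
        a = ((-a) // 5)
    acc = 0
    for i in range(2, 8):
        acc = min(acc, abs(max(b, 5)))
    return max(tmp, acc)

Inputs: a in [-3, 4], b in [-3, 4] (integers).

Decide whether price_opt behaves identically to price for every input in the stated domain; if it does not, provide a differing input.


Behavior is preserved: although loop structure differs; and statement counts differ; and min/max/abs usage differs; and constant usage differs, the outputs never diverge.
Spot check at a=-1, b=2 — price: tmp becomes 1; next (abs(tmp) == min(a, 7)) evaluates to false; next a becomes 0; next acc becomes 0; next at i=2:; next acc becomes 0; next at i=3:; next acc becomes 0; next at i=4:; next acc becomes 0; next at i=5:; next acc becomes 0; next at i=6:; next acc becomes 0; next at i=7:; next acc becomes 0; next final value 1. price_opt: tmp becomes 1; next (abs(tmp) == min(a, 7)) evaluates to false; next a becomes 0; next acc becomes 0; next acc becomes 0; next at i=3:; next acc becomes 0; next at i=4:; next acc becomes 0; next at i=5:; next acc becomes 0; next at i=6:; next acc becomes 0; next at i=7:; next acc becomes 0; next final value 1. Both give 1.
Every one of the 64 inputs gives matching results.
verdict: equivalent


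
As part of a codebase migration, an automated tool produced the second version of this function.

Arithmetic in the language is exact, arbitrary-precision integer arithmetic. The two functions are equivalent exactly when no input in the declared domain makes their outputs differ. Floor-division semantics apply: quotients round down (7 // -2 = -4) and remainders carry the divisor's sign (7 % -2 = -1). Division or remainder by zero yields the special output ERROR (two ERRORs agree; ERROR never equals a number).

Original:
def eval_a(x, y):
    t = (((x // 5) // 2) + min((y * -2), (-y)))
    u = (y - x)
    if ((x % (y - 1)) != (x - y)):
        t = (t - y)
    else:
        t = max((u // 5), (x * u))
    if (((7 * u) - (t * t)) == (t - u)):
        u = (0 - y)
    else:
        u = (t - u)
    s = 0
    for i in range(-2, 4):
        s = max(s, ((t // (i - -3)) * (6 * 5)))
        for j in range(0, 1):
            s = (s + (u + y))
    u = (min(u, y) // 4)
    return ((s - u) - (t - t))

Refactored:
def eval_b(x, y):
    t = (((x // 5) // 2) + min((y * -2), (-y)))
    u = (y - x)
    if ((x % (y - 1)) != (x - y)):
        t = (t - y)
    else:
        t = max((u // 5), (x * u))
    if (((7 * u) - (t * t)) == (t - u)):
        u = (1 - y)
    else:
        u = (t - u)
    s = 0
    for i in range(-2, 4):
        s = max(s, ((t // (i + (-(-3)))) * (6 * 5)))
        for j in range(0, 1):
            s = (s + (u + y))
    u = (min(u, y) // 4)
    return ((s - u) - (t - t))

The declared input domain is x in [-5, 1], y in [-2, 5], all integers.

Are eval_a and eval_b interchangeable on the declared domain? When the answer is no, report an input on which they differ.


At x=0, y=0: eval_a gives 0, eval_b gives 6.
verdict: not equivalent; witness: x=0, y=0


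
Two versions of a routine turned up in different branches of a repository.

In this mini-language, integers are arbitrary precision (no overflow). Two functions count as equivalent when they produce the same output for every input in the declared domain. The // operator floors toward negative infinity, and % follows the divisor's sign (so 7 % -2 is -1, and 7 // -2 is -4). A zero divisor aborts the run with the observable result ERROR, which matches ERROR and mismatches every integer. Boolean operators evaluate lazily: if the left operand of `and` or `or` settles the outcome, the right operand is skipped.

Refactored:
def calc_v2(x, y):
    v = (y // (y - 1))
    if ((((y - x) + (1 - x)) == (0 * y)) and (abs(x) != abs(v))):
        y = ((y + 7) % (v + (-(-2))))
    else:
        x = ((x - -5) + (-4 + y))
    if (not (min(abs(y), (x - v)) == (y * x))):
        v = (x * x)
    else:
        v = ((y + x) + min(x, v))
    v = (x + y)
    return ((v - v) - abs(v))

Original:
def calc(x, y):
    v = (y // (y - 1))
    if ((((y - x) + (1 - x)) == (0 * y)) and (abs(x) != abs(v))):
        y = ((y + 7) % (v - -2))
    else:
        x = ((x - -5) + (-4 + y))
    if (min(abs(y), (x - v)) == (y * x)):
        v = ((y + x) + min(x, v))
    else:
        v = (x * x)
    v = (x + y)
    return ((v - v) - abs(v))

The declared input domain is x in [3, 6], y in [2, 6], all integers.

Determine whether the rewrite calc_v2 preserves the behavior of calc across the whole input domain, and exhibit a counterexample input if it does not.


Reading the diff, among the changes: boolean connective usage differs; also arithmetic usage differs.
One worked example (x=3, y=4) — calc: v becomes 1; next ((((y - x) + (1 - x)) == (0 * y)) and (abs(x) != abs(v))) evaluates to false; next x becomes 8; next (min(abs(y), (x - v)) == (y * x)) evaluates to false; next v becomes 64; next v becomes 12; next final value -12; calc_v2: v becomes 1; next ((((y - x) + (1 - x)) == (0 * y)) and (abs(x) != abs(v))) evaluates to false; next x becomes 8; next (not (min(abs(y), (x - v)) == (y * x))) evaluates to true; next v becomes 64; next v becomes 12; next final value -12; agreement on -12.
Checked all 20 inputs in the declared domain: the outputs agree on every one.
verdict: equivalent


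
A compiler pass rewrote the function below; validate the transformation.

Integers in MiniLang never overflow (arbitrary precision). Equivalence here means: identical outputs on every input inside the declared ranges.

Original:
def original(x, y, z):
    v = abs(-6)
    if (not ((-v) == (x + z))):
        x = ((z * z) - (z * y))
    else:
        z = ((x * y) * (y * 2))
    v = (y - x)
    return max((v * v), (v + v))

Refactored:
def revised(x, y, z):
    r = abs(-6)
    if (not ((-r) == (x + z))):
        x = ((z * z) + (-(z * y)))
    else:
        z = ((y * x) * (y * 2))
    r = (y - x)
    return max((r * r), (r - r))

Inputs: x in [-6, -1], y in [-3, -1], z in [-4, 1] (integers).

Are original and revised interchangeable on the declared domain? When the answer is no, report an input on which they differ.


There is a counterexample at x=-4, y=-3, z=-2: 2 on one side, 1 on the other.
original: v becomes 6; next (not ((-v) == (x + z))) evaluates to false; next z becomes -72; next v becomes 1; next final value 2
revised: r becomes 6; next (not ((-r) == (x + z))) evaluates to false; next z becomes -72; next r becomes 1; next final value 1
verdict: not equivalent; witness: x=-4, y=-3, z=-2


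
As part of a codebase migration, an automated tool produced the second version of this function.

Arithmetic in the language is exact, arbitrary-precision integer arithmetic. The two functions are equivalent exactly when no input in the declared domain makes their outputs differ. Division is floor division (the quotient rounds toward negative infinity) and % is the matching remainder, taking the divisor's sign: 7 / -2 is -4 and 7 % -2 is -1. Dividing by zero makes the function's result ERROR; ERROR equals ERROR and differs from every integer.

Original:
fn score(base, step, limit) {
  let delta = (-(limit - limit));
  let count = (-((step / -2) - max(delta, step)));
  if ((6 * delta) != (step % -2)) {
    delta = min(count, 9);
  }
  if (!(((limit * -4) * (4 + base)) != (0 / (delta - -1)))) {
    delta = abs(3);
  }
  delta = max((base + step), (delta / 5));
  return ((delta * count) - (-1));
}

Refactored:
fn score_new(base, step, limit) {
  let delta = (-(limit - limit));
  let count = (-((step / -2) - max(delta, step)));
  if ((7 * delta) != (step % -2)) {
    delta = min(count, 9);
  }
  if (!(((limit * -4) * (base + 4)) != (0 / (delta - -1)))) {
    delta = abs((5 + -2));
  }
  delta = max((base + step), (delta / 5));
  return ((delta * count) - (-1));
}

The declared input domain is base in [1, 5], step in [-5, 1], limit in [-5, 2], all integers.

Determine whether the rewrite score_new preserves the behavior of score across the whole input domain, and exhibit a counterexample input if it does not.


Although `6` became `7`, no input in the stated domain can expose it.
Tracing base=4, step=-5, limit=-1: score: delta = 0; count = -2; ((6 * delta) != (step % -2)) -> true; delta = -2; (!(((limit * -4) * (4 + base)) != (0 / (delta - -1)))) -> false; delta = -1; return 3 | score_new: delta = 0; count = -2; ((7 * delta) != (step % -2)) -> true; delta = -2; (!(((limit * -4) * (base + 4)) != (0 / (delta - -1)))) -> false; delta = -1; return 3 — matching result 3.
Across all 280 domain points the two functions coincide.
verdict: equivalent


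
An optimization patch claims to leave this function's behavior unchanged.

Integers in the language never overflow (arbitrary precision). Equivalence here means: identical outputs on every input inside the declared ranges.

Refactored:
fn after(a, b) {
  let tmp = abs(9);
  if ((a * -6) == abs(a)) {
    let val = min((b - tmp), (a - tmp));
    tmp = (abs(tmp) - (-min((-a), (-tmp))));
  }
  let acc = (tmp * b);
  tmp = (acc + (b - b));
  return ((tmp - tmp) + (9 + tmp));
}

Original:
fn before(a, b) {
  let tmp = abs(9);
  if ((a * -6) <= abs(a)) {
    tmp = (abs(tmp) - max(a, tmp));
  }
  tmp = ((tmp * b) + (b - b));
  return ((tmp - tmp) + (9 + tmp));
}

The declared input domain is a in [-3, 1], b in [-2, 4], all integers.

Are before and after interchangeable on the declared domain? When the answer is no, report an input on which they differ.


These are not equivalent — on a=1, b=-2 the outputs split (9 vs -9).
before: tmp := 9 | ((a * -6) <= abs(a)): true | tmp := 0 | tmp := 0 | result 9
after: tmp := 9 | ((a * -6) == abs(a)): false | acc := -18 | tmp := -18 | result -9
verdict: not equivalent; witness: a=1, b=-2


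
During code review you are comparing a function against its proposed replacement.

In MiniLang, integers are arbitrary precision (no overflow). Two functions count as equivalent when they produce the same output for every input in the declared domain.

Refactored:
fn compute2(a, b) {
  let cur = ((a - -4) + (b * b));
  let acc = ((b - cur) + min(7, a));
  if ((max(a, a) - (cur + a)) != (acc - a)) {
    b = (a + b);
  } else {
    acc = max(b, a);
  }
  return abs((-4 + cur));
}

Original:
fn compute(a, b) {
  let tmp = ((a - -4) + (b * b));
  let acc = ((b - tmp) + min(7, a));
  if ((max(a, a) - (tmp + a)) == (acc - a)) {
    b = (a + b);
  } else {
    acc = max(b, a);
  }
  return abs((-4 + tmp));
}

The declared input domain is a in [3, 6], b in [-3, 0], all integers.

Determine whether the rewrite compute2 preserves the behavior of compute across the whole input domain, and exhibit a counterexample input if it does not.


One difference looks behavioral, but it never changes the outcome for any declared input.
As a probe, take a=4, b=-3: compute runs tmp := 17 | acc := -16 | ((max(a, a) - (tmp + a)) == (acc - a)): false | acc := 4 | result 13; compute2 runs cur := 17 | acc := -16 | ((max(a, a) - (cur + a)) != (acc - a)): true | b := 1 | result 13; both end at 13.
An exhaustive pass over the 16 declared inputs shows identical outputs.
verdict: equivalent


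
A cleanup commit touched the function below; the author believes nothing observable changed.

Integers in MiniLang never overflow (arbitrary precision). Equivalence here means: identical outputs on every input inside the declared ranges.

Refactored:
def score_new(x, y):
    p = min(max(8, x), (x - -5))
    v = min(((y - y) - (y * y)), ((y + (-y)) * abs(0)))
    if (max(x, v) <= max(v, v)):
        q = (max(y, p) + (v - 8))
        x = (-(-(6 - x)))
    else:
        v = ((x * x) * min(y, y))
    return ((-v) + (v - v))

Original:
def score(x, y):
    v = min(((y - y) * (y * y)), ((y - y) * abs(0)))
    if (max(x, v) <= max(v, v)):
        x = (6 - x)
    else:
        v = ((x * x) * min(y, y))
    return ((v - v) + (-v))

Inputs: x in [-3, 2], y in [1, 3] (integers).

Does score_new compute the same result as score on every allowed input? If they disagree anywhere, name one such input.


Run the pair on x=-3, y=1.
score: v=0, then (max(x, v) <= max(v, v)) is true, then x=9, then returns 0
score_new: p=2, then v=-1, then (max(x, v) <= max(v, v)) is true, then q=-7, then x=9, then returns 1
0 vs 1 — the two versions disagree here.
verdict: not equivalent; witness: x=-3, y=1


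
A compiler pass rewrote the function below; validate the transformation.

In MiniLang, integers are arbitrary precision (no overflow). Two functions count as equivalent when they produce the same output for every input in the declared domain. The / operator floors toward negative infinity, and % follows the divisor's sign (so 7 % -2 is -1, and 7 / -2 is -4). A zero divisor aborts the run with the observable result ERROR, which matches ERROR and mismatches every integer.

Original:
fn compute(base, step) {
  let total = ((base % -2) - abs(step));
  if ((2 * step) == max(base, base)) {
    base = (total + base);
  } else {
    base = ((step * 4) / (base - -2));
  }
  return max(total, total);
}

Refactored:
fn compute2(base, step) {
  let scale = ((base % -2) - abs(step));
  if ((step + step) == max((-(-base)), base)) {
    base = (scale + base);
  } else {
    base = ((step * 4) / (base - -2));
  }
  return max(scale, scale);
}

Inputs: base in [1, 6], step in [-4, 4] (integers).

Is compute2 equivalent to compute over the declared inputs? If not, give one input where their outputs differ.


Equivalent — the differences include arithmetic usage differs, plus constant usage differs, plus local variable names differ, yet no declared input distinguishes the two.
Spot check at base=3, step=1 — compute: total becomes -2; next ((2 * step) == max(base, base)) evaluates to false; next base becomes 0; next final value -2. compute2: scale becomes -2; next ((step + step) == max((-(-base)), base)) evaluates to false; next base becomes 0; next final value -2. Both give -2.
Sweeping the whole domain (54 inputs) finds no disagreement.
verdict: equivalent


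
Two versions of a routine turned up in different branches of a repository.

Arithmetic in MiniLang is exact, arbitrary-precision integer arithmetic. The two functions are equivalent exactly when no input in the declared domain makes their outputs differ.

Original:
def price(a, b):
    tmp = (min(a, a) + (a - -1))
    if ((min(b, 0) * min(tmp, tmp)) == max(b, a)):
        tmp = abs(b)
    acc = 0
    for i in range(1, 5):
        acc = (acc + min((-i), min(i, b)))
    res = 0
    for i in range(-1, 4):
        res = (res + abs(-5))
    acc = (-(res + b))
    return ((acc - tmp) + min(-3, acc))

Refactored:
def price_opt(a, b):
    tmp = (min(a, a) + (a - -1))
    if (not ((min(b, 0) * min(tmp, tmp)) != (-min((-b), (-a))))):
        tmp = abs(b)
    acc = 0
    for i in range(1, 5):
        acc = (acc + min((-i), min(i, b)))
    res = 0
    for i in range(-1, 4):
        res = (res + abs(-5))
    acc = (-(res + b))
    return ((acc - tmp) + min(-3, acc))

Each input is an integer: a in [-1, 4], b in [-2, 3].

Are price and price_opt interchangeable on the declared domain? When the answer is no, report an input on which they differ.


Although comparison usage differs, and boolean connective usage differs, and min/max/abs usage differs, 36/36 inputs agree.
verdict: equivalent


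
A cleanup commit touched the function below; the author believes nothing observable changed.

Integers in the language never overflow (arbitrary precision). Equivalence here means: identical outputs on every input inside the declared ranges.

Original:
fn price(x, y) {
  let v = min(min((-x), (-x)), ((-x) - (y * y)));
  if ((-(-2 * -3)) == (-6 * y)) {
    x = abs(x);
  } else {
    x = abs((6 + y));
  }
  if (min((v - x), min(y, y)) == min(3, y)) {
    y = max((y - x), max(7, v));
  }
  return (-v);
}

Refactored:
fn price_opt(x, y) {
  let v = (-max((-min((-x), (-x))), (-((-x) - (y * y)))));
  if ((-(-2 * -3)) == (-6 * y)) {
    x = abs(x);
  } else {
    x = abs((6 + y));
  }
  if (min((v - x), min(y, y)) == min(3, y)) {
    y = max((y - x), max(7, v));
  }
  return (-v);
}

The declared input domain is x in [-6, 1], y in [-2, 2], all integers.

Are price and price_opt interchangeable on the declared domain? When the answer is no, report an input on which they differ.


Reading the diff, among the changes: min/max/abs usage differs.
Tracing x=-1, y=-2: price: v becomes -3; next ((-(-2 * -3)) == (-6 * y)) evaluates to false; next x becomes 4; next (min((v - x), min(y, y)) == min(3, y)) evaluates to false; next final value 3 | price_opt: v becomes -3; next ((-(-2 * -3)) == (-6 * y)) evaluates to false; next x becomes 4; next (min((v - x), min(y, y)) == min(3, y)) evaluates to false; next final value 3 — matching result 3.
Sweeping the whole domain (40 inputs) finds no disagreement.
verdict: equivalent


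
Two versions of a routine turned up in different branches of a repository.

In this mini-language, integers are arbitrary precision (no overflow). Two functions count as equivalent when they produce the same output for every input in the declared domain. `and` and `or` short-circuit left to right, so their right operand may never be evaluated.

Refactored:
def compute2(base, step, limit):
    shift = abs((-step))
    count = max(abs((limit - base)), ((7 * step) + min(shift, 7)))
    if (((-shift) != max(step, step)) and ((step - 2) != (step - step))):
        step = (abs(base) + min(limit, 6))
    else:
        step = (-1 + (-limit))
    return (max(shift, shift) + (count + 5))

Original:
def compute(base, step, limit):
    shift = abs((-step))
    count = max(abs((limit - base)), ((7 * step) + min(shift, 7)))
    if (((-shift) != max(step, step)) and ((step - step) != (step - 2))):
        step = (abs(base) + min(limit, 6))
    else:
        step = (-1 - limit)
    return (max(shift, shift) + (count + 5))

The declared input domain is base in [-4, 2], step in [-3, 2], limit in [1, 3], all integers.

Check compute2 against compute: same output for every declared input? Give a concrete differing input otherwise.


The two versions differ — the changes include arithmetic usage differs.
One worked example (base=-1, step=0, limit=2) — compute: shift := 0 | count := 3 | (((-shift) != max(step, step)) and ((step - step) != (step - 2))): false | step := -3 | result 8; compute2: shift := 0 | count := 3 | (((-shift) != max(step, step)) and ((step - 2) != (step - step))): false | step := -3 | result 8; agreement on 8.
An exhaustive pass over the 126 declared inputs shows identical outputs.
verdict: equivalent


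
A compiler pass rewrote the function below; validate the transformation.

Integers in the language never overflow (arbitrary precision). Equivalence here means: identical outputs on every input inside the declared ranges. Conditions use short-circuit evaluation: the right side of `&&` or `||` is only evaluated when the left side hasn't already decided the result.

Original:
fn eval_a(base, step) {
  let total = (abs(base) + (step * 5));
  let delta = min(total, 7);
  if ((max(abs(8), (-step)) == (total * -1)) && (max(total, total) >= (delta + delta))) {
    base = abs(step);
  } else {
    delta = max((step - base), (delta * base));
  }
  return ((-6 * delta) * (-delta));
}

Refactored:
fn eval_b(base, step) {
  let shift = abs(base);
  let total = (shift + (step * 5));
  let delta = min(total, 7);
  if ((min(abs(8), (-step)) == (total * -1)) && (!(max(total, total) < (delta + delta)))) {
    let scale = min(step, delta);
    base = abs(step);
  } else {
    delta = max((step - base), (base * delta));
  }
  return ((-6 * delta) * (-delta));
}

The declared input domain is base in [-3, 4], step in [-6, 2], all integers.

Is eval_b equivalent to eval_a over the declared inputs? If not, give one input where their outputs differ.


These are not equivalent — on base=-2, step=-2 the outputs split (384 vs 1536).
eval_a: total becomes -8; next delta becomes -8; next ((max(abs(8), (-step)) == (total * -1)) && (max(total, total) >= (delta + delta))) evaluates to true; next base becomes 2; next final value 384
eval_b: shift becomes 2; next total becomes -8; next delta becomes -8; next ((min(abs(8), (-step)) == (total * -1)) && (!(max(total, total) < (delta + delta)))) evaluates to false; next delta becomes 16; next final value 1536
verdict: not equivalent; witness: base=-2, step=-2


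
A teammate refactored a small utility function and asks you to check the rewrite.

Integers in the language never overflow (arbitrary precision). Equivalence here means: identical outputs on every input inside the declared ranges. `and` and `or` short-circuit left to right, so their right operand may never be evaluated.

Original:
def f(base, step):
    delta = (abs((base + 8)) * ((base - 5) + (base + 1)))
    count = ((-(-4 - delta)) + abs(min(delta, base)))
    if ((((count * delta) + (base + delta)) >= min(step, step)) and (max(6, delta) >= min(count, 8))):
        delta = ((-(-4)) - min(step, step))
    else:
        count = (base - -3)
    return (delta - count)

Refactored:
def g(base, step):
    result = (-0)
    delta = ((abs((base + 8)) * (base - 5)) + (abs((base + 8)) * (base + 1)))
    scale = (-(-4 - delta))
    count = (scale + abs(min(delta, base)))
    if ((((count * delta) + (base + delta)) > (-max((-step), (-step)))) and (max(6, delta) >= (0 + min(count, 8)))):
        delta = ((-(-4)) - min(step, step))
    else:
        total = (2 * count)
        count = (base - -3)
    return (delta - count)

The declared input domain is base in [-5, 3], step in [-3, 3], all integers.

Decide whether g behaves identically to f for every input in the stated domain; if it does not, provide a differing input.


Take base=2, step=2.
f: delta becomes 0; next count becomes 4; next ((((count * delta) + (base + delta)) >= min(step, step)) and (max(6, delta) >= min(count, 8))) evaluates to true; next delta becomes 2; next final value -2
g: result becomes 0; next delta becomes 0; next scale becomes 4; next count becomes 4; next ((((count * delta) + (base + delta)) > (-max((-step), (-step)))) and (max(6, delta) >= (0 + min(count, 8)))) evaluates to false; next total becomes 8; next count becomes 5; next final value -5
-2 against -5: the behavior changed.
verdict: not equivalent; witness: base=2, step=2


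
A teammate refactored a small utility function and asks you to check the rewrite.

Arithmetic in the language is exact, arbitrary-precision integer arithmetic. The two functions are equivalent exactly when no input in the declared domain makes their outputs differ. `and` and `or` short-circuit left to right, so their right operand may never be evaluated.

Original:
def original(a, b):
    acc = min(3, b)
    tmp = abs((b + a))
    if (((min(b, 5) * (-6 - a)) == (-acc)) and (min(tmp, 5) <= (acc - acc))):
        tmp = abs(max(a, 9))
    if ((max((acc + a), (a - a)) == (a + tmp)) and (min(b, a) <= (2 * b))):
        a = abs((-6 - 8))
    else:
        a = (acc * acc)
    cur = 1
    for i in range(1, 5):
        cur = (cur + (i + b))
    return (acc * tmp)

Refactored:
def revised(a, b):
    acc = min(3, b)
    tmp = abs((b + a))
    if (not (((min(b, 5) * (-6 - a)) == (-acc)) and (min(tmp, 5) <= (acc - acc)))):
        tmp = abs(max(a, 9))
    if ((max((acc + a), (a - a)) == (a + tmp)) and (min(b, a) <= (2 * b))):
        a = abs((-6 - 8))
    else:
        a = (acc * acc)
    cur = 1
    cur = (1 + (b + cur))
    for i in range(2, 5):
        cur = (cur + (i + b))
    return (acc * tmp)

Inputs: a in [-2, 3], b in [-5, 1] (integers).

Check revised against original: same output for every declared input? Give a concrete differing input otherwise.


a=-2, b=-5 yields -35 from original but -45 from revised.
verdict: not equivalent; witness: a=-2, b=-5


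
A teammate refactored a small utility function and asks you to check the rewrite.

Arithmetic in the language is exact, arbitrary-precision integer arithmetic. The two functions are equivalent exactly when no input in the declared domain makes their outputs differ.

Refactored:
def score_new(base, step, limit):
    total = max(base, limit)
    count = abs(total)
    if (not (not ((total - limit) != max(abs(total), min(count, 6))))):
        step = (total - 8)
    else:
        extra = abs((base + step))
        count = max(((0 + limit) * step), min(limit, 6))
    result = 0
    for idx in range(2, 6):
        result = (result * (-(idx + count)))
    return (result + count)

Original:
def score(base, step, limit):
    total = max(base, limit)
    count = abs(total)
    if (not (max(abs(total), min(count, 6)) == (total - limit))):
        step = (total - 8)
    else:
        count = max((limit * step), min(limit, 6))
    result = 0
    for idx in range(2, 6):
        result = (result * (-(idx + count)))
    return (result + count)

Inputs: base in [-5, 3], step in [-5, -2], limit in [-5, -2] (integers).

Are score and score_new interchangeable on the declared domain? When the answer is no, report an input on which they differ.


Reading the diff, among the changes: constant usage differs, plus local variable names differ, plus statement counts differ, plus arithmetic usage differs, plus min/max/abs usage differs, plus boolean connective usage differs, plus comparison usage differs.
One worked example (base=-3, step=-3, limit=-5) — score: total := -3 | count := 3 | (not (max(abs(total), min(count, 6)) == (total - limit))): true | step := -11 | result := 0 | iter idx=2: | result := 0 | iter idx=3: | result := 0 | iter idx=4: | result := 0 | iter idx=5: | result := 0 | result 3; score_new: total := -3 | count := 3 | (not (not ((total - limit) != max(abs(total), min(count, 6))))): true | step := -11 | result := 0 | iter idx=2: | result := 0 | iter idx=3: | result := 0 | iter idx=4: | result := 0 | iter idx=5: | result := 0 | result 3; agreement on 3.
An exhaustive pass over the 144 declared inputs shows identical outputs.
verdict: equivalent


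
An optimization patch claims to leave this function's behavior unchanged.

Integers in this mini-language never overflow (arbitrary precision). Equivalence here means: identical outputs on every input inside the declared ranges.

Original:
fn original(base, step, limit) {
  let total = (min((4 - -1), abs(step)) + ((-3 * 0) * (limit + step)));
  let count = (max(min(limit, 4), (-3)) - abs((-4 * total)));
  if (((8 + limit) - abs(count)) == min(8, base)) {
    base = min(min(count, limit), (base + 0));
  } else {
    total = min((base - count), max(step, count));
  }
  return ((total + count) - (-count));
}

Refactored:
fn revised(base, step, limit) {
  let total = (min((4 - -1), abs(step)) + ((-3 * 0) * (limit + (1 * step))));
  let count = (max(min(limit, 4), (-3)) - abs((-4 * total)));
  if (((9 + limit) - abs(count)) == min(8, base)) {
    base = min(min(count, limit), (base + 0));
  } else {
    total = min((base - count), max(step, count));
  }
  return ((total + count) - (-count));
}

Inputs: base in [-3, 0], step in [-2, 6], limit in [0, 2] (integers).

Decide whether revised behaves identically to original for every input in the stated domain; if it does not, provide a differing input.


Not equivalent: base=0, step=-2, limit=0 separates them (-14 vs -18).
original: total := 2 | count := -8 | (((8 + limit) - abs(count)) == min(8, base)): true | base := -8 | result -14
revised: total := 2 | count := -8 | (((9 + limit) - abs(count)) == min(8, base)): false | total := -2 | result -18
verdict: not equivalent; witness: base=0, step=-2, limit=0


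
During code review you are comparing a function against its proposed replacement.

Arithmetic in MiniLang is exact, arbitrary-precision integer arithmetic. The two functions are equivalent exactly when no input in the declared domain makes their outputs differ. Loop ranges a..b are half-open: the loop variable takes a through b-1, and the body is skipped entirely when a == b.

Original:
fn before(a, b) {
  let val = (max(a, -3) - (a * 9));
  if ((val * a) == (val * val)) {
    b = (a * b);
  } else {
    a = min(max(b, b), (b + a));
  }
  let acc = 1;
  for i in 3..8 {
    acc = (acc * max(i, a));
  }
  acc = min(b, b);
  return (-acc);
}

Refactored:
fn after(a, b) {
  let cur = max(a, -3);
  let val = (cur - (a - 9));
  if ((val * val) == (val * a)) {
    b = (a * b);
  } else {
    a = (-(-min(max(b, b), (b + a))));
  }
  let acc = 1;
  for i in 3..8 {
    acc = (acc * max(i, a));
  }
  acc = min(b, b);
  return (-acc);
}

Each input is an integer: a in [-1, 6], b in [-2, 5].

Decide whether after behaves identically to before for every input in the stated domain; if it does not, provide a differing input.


Take a=0, b=-2.
before: val becomes 0; next ((val * a) == (val * val)) evaluates to true; next b becomes 0; next acc becomes 1; next at i=3:; next acc becomes 3; next at i=4:; next acc becomes 12; next at i=5:; next acc becomes 60; next at i=6:; next acc becomes 360; next at i=7:; next acc becomes 2520; next acc becomes 0; next final value 0
after: cur becomes 0; next val becomes 9; next ((val * val) == (val * a)) evaluates to false; next a becomes -2; next acc becomes 1; next at i=3:; next acc becomes 3; next at i=4:; next acc becomes 12; next at i=5:; next acc becomes 60; next at i=6:; next acc becomes 360; next at i=7:; next acc becomes 2520; next acc becomes -2; next final value 2
0 and 2 differ, so these are not the same function on this domain.
verdict: not equivalent; witness: a=0, b=-2


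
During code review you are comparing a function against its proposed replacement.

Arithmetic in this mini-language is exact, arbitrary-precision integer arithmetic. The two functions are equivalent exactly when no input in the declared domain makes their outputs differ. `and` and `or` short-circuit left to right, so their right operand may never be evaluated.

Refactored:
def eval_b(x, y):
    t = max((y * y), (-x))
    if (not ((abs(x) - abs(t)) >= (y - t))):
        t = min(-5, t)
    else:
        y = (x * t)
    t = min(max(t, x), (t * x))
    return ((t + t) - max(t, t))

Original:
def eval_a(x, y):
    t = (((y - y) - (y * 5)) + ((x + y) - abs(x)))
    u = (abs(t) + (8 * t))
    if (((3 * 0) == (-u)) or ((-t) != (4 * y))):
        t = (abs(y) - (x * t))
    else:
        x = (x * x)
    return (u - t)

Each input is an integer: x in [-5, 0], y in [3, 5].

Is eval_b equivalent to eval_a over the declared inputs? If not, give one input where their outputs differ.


Take x=-5, y=3.
eval_a: t becomes -22; next u becomes -154; next (((3 * 0) == (-u)) or ((-t) != (4 * y))) evaluates to true; next t becomes -107; next final value -47
eval_b: t becomes 9; next (not ((abs(x) - abs(t)) >= (y - t))) evaluates to false; next y becomes -45; next t becomes -45; next final value -45
-47 != -45, so the rewrite changes behavior.
verdict: not equivalent; witness: x=-5, y=3
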